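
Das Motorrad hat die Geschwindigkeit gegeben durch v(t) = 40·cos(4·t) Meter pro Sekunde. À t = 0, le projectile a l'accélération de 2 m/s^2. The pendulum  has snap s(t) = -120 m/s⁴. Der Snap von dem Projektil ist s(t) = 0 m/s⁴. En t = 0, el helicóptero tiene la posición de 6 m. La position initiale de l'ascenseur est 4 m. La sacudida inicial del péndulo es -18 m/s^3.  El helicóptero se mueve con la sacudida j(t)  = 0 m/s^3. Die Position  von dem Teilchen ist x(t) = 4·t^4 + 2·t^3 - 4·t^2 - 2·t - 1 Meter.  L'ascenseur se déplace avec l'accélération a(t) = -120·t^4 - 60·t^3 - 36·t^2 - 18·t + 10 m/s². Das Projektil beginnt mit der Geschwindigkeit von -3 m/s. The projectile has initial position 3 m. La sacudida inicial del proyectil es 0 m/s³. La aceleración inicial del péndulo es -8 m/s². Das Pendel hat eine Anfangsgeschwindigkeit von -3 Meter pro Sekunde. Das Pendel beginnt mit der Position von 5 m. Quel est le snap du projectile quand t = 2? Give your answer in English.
Using s(t) = 0 and substituting t = 2, we find s = 0.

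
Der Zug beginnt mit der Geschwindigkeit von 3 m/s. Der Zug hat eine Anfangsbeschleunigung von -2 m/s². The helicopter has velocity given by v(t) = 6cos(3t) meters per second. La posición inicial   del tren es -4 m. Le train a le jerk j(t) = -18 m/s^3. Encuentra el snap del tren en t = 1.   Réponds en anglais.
Starting from jerk j(t) = -18, we take 1 derivative. Taking d/dt of j(t), we find s(t) = 0. We have snap s(t) = 0. Substituting t = 1: s(1) = 0.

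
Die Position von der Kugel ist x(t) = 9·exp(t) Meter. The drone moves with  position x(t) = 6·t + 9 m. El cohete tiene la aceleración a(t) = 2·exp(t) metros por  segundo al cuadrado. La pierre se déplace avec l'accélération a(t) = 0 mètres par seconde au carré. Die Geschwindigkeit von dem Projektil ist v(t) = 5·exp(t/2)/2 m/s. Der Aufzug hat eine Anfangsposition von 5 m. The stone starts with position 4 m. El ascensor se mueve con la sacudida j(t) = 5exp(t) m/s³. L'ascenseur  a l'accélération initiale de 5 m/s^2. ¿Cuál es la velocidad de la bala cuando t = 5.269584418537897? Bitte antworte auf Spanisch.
Para resolver esto, necesitamos tomar 1 derivada de nuestra ecuación de la posición x(t) = 9·exp(t). La derivada de la posición da la velocidad: v(t) = 9·exp(t). De la ecuación de la velocidad v(t) = 9·exp(t), sustituimos t = 5.269584418537897 para obtener v = 1749.01665205557.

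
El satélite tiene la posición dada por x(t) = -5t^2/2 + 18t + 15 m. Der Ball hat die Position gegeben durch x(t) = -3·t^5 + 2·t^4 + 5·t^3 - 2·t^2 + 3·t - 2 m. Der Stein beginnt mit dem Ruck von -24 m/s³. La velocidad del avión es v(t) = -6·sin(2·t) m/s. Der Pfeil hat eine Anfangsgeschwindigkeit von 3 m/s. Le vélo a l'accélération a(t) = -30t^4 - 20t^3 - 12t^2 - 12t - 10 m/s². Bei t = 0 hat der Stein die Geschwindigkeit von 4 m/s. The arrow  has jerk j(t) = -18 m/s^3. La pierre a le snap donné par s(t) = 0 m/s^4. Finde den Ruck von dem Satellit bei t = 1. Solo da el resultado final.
Der Ruck bei t = 1 ist j = 0.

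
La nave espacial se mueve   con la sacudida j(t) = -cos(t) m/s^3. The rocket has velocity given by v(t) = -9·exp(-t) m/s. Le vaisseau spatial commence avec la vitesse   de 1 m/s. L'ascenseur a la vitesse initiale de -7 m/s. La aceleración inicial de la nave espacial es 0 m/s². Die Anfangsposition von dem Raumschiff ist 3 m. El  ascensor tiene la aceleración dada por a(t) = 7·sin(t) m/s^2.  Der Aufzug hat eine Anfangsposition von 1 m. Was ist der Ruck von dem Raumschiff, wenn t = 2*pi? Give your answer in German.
Wir haben den Ruck j(t) = -cos(t). Durch Einsetzen von t = 2*pi: j(2*pi) = -1.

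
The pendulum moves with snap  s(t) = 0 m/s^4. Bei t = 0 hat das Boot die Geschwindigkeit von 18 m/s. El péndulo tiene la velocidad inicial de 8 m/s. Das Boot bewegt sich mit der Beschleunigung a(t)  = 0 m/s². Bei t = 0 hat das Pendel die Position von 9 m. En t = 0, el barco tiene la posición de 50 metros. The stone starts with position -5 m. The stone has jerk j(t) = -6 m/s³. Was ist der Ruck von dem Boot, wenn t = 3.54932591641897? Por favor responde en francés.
En partant de l'accélération a(t) = 0, nous prenons 1 dérivée. En prenant d/dt de a(t), nous trouvons j(t) = 0. De l'équation du jerk j(t) = 0, nous substituons t = 3.54932591641897 pour obtenir j = 0.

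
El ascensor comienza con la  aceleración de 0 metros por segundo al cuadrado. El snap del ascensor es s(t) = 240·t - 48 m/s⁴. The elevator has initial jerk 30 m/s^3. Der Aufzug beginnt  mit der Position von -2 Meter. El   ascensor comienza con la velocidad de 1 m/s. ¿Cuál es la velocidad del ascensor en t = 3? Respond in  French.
En partant du snap s(t) = 240·t - 48, nous prenons 3 primitives. L'intégrale du snap est le jerk. En utilisant j(0) = 30, nous obtenons j(t) = 120·t^2 - 48·t + 30. La primitive du jerk est l'accélération. En utilisant a(0) = 0, nous obtenons a(t) = 2·t·(20·t^2 - 12·t + 15). En intégrant l'accélération et en utilisant la condition initiale v(0) = 1, nous obtenons v(t) = 10·t^4 - 8·t^3 + 15·t^2 + 1. En utilisant v(t) = 10·t^4 - 8·t^3 + 15·t^2 + 1 et en substituant t = 3, nous trouvons v = 730.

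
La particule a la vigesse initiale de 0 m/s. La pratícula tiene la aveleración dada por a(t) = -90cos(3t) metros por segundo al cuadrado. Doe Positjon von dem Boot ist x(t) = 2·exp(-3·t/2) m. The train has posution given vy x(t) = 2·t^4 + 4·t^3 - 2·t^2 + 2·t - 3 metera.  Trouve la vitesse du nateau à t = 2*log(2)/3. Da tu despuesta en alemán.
Wir müssen unsere Gleichung für die Position x(t) = 2·exp(-3·t/2) 1-mal ableiten. Durch Ableiten von der Position erhalten wir die Geschwindigkeit: v(t) = -3·exp(-3·t/2). Aus der Gleichung für die Geschwindigkeit v(t) = -3·exp(-3·t/2), setzen wir t = 2*log(2)/3 ein und erhalten v = -3/2.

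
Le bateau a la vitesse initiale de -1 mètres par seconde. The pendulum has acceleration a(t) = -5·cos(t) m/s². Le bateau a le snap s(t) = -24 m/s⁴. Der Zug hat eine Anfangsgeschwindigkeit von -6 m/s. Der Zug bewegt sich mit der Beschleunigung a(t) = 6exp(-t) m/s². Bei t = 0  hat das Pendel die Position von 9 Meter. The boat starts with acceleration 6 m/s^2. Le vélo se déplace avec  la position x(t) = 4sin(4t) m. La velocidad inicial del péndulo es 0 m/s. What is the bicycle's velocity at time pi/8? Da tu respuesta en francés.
Nous devons dériver notre équation de la position x(t) = 4·sin(4·t) 1 fois. En prenant d/dt de x(t), nous trouvons v(t) = 16·cos(4·t). En utilisant v(t) = 16·cos(4·t) et en substituant t = pi/8, nous trouvons v = 0.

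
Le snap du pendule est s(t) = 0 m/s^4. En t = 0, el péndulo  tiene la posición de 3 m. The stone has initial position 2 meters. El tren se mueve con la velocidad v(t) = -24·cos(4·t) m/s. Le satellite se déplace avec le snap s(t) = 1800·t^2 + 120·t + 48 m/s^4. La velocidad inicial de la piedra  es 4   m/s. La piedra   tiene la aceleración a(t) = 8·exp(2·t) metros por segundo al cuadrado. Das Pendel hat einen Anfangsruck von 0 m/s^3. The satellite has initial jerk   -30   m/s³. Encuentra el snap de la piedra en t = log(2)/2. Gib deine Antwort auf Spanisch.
Partiendo de la aceleración a(t) = 8·exp(2·t), tomamos 2 derivadas. La derivada de la aceleración da la sacudida: j(t) = 16·exp(2·t). La derivada de la sacudida da el snap: s(t) = 32·exp(2·t). Tenemos el snap s(t) = 32·exp(2·t). Sustituyendo t = log(2)/2: s(log(2)/2) = 64.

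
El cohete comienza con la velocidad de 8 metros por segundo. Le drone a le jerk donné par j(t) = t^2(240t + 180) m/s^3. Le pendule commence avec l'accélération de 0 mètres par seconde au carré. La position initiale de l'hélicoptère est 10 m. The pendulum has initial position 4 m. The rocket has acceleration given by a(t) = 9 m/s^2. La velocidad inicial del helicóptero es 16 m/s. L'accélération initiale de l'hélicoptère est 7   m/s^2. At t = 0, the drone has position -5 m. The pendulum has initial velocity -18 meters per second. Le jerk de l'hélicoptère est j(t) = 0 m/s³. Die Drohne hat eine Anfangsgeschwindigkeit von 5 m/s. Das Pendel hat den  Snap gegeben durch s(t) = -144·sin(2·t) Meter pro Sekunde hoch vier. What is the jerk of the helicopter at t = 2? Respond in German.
Mit j(t) = 0 und Einsetzen von t = 2, finden wir j = 0.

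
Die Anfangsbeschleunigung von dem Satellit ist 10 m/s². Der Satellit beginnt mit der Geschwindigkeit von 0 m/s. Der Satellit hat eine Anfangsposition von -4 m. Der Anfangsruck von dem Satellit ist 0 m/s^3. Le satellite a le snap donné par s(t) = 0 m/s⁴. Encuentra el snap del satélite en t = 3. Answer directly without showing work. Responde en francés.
La réponse est 0.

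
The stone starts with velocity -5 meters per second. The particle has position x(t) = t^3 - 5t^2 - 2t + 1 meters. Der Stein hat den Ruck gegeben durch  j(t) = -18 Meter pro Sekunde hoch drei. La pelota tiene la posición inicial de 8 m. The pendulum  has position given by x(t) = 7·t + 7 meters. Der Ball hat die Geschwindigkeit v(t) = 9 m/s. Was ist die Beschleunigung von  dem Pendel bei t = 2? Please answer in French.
Pour résoudre ceci, nous devons prendre 2 dérivées de notre équation de la position x(t) = 7·t + 7. En dérivant la position, nous obtenons la vitesse: v(t) = 7. La dérivée de la vitesse donne l'accélération: a(t) = 0. Nous avons l'accélération a(t) = 0. En substituant t = 2: a(2) = 0.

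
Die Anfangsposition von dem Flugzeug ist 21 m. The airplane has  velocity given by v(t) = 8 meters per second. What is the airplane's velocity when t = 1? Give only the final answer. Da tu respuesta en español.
En t = 1, v = 8.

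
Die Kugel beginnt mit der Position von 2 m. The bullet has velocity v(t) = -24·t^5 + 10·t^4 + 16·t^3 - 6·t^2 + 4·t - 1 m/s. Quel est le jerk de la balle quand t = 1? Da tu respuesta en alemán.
Wir müssen unsere Gleichung für die Geschwindigkeit v(t) = -24·t^5 + 10·t^4 + 16·t^3 - 6·t^2 + 4·t - 1 2-mal ableiten. Mit d/dt von v(t) finden wir a(t) = -120·t^4 + 40·t^3 + 48·t^2 - 12·t + 4. Die Ableitung von der Beschleunigung ergibt den Ruck: j(t) = -480·t^3 + 120·t^2 + 96·t - 12. Aus der Gleichung für den Ruck j(t) = -480·t^3 + 120·t^2 + 96·t - 12, setzen wir t = 1 ein und erhalten j = -276.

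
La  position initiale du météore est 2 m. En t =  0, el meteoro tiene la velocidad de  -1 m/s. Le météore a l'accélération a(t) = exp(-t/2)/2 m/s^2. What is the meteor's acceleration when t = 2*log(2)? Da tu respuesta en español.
Usando a(t) = exp(-t/2)/2 y sustituyendo t = 2*log(2), encontramos a = 1/4.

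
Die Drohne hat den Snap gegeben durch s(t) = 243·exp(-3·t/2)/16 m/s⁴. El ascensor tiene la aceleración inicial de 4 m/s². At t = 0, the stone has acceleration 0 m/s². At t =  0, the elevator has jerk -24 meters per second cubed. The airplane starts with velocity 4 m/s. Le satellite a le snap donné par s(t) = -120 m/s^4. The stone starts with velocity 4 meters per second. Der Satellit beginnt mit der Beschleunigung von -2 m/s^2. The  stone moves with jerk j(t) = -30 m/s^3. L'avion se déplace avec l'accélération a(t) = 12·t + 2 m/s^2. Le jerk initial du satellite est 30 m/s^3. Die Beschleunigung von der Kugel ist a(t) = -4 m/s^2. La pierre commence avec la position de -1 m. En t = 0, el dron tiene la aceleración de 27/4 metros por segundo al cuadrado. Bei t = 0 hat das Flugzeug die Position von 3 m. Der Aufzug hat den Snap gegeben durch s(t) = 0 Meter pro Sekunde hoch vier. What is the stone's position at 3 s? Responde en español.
Debemos encontrar la antiderivada de nuestra ecuación de la sacudida j(t) = -30 3 veces. La integral de la sacudida, con a(0) = 0, da la aceleración: a(t) = -30·t. Integrando la aceleración y usando la condición inicial v(0) = 4, obtenemos v(t) = 4 - 15·t^2. La antiderivada de la velocidad es la posición. Usando x(0) = -1, obtenemos x(t) = -5·t^3 + 4·t - 1. Usando x(t) = -5·t^3 + 4·t - 1 y sustituyendo t = 3, encontramos x = -124.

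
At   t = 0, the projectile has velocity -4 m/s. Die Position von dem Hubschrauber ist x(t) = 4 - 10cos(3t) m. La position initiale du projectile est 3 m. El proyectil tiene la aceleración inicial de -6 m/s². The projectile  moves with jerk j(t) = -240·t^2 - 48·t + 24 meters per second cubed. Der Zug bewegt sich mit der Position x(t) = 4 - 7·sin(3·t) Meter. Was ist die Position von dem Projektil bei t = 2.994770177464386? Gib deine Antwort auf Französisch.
En partant du jerk j(t) = -240·t^2 - 48·t + 24, nous prenons 3 primitives. En intégrant le jerk et en utilisant la condition initiale a(0) = -6, nous obtenons a(t) = -80·t^3 - 24·t^2 + 24·t - 6. L'intégrale de l'accélération est la vitesse. En utilisant v(0) = -4, nous obtenons v(t) = -20·t^4 - 8·t^3 + 12·t^2 - 6·t - 4. En prenant ∫v(t)dt et en appliquant x(0) = 3, nous trouvons x(t) = -4·t^5 - 2·t^4 + 4·t^3 - 3·t^2 - 4·t + 3. Nous avons la position x(t) = -4·t^5 - 2·t^4 + 4·t^3 - 3·t^2 - 4·t + 3. En substituant t = 2.994770177464386: x(2.994770177464386) = -1052.87934670896.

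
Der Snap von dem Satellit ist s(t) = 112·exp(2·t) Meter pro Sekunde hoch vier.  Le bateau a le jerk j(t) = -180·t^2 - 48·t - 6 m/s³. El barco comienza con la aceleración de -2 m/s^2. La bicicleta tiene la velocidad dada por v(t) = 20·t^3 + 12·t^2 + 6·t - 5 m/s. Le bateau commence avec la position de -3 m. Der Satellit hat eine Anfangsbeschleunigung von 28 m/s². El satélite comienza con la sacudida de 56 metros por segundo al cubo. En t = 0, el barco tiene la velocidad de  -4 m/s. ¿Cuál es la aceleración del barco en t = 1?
Debemos encontrar la integral de nuestra ecuación de la sacudida j(t) = -180·t^2 - 48·t - 6 1 vez. Tomando ∫j(t)dt y aplicando a(0) = -2, encontramos a(t) = -60·t^3 - 24·t^2 - 6·t - 2. Tenemos la aceleración a(t) = -60·t^3 - 24·t^2 - 6·t - 2. Sustituyendo t = 1: a(1) = -92.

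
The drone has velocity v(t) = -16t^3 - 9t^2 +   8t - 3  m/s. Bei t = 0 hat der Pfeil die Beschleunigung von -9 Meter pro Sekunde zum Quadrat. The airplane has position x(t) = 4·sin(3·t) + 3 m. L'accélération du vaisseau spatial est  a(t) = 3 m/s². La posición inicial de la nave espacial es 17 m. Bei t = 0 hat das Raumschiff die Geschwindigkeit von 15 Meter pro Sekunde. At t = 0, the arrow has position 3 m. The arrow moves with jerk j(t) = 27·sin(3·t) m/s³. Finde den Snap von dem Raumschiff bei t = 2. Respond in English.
To solve this, we need to take 2 derivatives of our acceleration equation a(t) = 3. The derivative of acceleration gives jerk: j(t) = 0. Differentiating jerk, we get snap: s(t) = 0. We have snap s(t) = 0. Substituting t = 2: s(2) = 0.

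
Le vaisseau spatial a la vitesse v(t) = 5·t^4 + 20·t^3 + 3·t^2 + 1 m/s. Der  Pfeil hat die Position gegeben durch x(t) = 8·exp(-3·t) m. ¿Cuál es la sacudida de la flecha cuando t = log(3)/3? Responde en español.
Para resolver esto, necesitamos tomar 3 derivadas de nuestra ecuación de la posición x(t) = 8·exp(-3·t). Derivando la posición, obtenemos la velocidad: v(t) = -24·exp(-3·t). La derivada de la velocidad da la aceleración: a(t) = 72·exp(-3·t). Tomando d/dt de a(t), encontramos j(t) = -216·exp(-3·t). Usando j(t) = -216·exp(-3·t) y sustituyendo t = log(3)/3, encontramos j = -72.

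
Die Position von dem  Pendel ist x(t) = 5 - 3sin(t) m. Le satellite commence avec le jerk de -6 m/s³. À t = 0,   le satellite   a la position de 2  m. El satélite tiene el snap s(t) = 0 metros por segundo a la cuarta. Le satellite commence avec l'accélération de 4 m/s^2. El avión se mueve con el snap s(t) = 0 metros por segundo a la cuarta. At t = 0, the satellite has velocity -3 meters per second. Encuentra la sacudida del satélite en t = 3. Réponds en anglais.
To solve this, we need to take 1 antiderivative of our snap equation s(t) = 0. Taking ∫s(t)dt and applying j(0) = -6, we find j(t) = -6. We have jerk j(t) = -6. Substituting t = 3: j(3) = -6.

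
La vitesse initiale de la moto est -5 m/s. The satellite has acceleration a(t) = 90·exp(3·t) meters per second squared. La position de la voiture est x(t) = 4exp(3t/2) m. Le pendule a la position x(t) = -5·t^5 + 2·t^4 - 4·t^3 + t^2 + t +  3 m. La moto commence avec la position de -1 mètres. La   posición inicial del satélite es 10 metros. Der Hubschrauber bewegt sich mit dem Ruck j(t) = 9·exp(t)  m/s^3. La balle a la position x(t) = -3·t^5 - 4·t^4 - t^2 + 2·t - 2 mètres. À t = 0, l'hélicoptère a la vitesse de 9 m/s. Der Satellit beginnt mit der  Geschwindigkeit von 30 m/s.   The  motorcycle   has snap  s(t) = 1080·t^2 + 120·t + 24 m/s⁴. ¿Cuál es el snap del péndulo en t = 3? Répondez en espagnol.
Para resolver esto, necesitamos tomar 4 derivadas de nuestra ecuación de la posición x(t) = -5·t^5 + 2·t^4 - 4·t^3 + t^2 + t + 3. La derivada de la posición da la velocidad: v(t) = -25·t^4 + 8·t^3 - 12·t^2 + 2·t + 1. Derivando la velocidad, obtenemos la aceleración: a(t) = -100·t^3 + 24·t^2 - 24·t + 2. Derivando la aceleración, obtenemos la sacudida: j(t) = -300·t^2 + 48·t - 24. Tomando d/dt de j(t), encontramos s(t) = 48 - 600·t. Tenemos el snap s(t) = 48 - 600·t. Sustituyendo t = 3: s(3) = -1752.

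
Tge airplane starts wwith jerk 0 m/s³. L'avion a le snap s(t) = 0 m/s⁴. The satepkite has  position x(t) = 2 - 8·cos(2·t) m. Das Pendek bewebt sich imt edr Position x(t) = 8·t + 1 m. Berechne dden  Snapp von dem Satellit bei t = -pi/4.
Um dies zu lösen, müssen wir 4 Ableitungen unserer Gleichung für die Position x(t) = 2 - 8·cos(2·t) nehmen. Mit d/dt von x(t) finden wir v(t) = 16·sin(2·t). Durch Ableiten von der Geschwindigkeit erhalten wir die Beschleunigung: a(t) = 32·cos(2·t). Mit d/dt von a(t) finden wir j(t) = -64·sin(2·t). Durch Ableiten von dem Ruck erhalten wir den Snap: s(t) = -128·cos(2·t). Wir haben den Snap s(t) = -128·cos(2·t). Durch Einsetzen von t = -pi/4: s(-pi/4) = 0.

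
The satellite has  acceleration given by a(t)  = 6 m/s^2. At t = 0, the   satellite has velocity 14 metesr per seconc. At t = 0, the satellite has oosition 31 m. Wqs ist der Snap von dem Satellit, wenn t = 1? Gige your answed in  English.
We must differentiate our acceleration equation a(t) = 6 2 times. Taking d/dt of a(t), we find j(t) = 0. The derivative of jerk gives snap: s(t) = 0. Using s(t) = 0 and substituting t = 1, we find s = 0.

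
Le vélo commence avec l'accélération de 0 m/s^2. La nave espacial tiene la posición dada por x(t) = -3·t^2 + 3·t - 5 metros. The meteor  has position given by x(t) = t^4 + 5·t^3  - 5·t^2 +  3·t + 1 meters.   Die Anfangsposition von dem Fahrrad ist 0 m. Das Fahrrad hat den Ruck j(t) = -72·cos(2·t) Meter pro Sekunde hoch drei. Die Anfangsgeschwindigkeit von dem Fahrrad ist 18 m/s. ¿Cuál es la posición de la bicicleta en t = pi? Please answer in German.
Wir müssen unsere Gleichung für den Ruck j(t) = -72·cos(2·t) 3-mal integrieren. Durch Integration von dem Ruck und Verwendung der Anfangsbedingung a(0) = 0, erhalten wir a(t) = -36·sin(2·t). Das Integral von der Beschleunigung ist die Geschwindigkeit. Mit v(0) = 18 erhalten wir v(t) = 18·cos(2·t). Das Integral von der Geschwindigkeit ist die Position. Mit x(0) = 0 erhalten wir x(t) = 9·sin(2·t). Mit x(t) = 9·sin(2·t) und Einsetzen von t = pi, finden wir x = 0.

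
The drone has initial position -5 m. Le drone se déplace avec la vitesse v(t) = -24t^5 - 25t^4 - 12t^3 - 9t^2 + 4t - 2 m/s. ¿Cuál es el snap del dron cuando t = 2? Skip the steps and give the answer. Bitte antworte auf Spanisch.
El snap en t = 2 es s = -7032.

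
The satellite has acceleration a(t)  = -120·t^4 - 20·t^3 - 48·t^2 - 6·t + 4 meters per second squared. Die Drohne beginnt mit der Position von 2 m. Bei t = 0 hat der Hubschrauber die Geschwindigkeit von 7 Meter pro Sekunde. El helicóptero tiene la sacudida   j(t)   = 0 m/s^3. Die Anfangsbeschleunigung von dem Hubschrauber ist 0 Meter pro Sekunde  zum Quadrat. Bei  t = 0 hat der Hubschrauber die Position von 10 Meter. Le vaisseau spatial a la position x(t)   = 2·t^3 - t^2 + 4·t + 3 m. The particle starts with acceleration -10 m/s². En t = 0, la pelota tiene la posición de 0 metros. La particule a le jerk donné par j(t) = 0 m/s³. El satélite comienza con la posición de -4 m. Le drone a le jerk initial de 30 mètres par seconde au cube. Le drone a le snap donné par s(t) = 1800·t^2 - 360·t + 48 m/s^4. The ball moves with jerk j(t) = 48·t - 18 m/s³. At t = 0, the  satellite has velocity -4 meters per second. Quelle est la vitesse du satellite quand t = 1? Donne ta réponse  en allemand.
Wir müssen das Integral unserer Gleichung für die Beschleunigung a(t) = -120·t^4 - 20·t^3 - 48·t^2 - 6·t + 4 1-mal finden. Durch Integration von der Beschleunigung und Verwendung der Anfangsbedingung v(0) = -4, erhalten wir v(t) = -24·t^5 - 5·t^4 - 16·t^3 - 3·t^2 + 4·t - 4. Mit v(t) = -24·t^5 - 5·t^4 - 16·t^3 - 3·t^2 + 4·t - 4 und Einsetzen von t = 1, finden wir v = -48.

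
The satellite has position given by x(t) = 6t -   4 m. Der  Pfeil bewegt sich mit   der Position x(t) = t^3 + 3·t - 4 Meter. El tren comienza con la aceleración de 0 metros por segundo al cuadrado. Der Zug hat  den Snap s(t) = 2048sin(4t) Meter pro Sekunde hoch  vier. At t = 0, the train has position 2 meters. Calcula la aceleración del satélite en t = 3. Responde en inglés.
Starting from position x(t) = 6·t - 4, we take 2 derivatives. The derivative of position gives velocity: v(t) = 6. Differentiating velocity, we get acceleration: a(t) = 0. Using a(t) = 0 and substituting t = 3, we find a = 0.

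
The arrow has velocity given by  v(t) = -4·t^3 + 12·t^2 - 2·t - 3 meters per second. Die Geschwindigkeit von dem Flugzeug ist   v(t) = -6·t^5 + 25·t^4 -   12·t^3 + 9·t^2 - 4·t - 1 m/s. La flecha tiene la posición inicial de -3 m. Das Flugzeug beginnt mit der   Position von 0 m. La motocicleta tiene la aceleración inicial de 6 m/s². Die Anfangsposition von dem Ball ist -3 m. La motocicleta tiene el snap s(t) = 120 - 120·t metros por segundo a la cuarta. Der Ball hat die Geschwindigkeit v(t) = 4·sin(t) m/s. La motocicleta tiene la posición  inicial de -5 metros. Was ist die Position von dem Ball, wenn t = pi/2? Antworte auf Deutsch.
Um dies zu lösen, müssen wir 1 Stammfunktion unserer Gleichung für die Geschwindigkeit v(t) = 4·sin(t) finden. Durch Integration von der Geschwindigkeit und Verwendung der Anfangsbedingung x(0) = -3, erhalten wir x(t) = 1 - 4·cos(t). Aus der Gleichung für die Position x(t) = 1 - 4·cos(t), setzen wir t = pi/2 ein und erhalten x = 1.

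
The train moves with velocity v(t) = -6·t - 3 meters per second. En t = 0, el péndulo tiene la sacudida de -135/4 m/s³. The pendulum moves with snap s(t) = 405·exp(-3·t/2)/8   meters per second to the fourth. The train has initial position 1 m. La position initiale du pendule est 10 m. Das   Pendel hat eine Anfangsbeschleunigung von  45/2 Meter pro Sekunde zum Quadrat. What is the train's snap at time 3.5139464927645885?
Starting from velocity v(t) = -6·t - 3, we take 3 derivatives. The derivative of velocity gives acceleration: a(t) = -6. The derivative of acceleration gives jerk: j(t) = 0. Differentiating jerk, we get snap: s(t) = 0. Using s(t) = 0 and substituting t = 3.5139464927645885, we find s = 0.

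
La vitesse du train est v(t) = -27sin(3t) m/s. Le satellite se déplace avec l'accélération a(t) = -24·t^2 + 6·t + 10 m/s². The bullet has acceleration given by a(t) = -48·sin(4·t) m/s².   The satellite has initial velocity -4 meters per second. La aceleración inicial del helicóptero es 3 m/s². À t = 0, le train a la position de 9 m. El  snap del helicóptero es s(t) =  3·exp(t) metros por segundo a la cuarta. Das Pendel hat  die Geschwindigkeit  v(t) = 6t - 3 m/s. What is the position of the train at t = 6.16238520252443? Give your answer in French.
En partant de la vitesse v(t) = -27·sin(3·t), nous prenons 1 primitive. En intégrant la vitesse et en utilisant la condition initiale x(0) = 9, nous obtenons x(t) = 9·cos(3·t). En utilisant x(t) = 9·cos(3·t) et en substituant t = 6.16238520252443, nous trouvons x = 8.41543703677142.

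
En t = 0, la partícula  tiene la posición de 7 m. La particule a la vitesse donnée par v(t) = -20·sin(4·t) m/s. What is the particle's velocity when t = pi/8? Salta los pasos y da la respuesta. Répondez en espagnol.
v(pi/8) = -20.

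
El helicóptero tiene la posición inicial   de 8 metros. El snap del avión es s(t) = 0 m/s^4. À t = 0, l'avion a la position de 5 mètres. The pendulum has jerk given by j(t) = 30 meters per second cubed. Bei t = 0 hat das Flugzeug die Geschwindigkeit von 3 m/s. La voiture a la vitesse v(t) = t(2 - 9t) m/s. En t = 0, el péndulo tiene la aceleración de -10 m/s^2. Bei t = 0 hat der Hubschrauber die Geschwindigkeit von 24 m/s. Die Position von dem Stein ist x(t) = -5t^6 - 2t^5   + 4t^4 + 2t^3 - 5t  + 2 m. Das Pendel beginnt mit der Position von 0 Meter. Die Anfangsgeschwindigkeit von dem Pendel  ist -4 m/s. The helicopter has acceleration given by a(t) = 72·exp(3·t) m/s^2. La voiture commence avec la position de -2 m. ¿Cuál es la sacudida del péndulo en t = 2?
Tenemos la sacudida j(t) = 30. Sustituyendo t = 2: j(2) = 30.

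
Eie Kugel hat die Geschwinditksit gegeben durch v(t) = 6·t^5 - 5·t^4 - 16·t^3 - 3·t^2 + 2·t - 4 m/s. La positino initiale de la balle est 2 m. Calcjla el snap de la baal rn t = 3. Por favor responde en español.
Debemos derivar nuestra ecuación de la velocidad v(t) = 6·t^5 - 5·t^4 - 16·t^3 - 3·t^2 + 2·t - 4 3 veces. Derivando la velocidad, obtenemos la aceleración: a(t) = 30·t^4 - 20·t^3 - 48·t^2 - 6·t + 2. Derivando la aceleración, obtenemos la sacudida: j(t) = 120·t^3 - 60·t^2 - 96·t - 6. Derivando la sacudida, obtenemos el snap: s(t) = 360·t^2 - 120·t - 96. Usando s(t) = 360·t^2 - 120·t - 96 y sustituyendo t = 3, encontramos s = 2784.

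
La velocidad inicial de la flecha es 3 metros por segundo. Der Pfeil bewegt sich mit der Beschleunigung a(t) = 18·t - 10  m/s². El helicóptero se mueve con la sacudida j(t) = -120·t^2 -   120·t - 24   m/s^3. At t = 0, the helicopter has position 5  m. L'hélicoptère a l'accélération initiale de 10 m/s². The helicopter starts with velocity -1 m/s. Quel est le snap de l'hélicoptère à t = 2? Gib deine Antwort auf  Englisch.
Starting from jerk j(t) = -120·t^2 - 120·t - 24, we take 1 derivative. Taking d/dt of j(t), we find s(t) = -240·t - 120. Using s(t) = -240·t - 120 and substituting t = 2, we find s = -600.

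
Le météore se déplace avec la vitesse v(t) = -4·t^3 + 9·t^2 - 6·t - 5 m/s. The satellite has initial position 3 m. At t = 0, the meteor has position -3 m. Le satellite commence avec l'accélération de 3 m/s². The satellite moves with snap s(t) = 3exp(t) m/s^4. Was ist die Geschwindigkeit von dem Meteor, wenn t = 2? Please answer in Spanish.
De la ecuación de la velocidad v(t) = -4·t^3 + 9·t^2 - 6·t - 5, sustituimos t = 2 para obtener v = -13.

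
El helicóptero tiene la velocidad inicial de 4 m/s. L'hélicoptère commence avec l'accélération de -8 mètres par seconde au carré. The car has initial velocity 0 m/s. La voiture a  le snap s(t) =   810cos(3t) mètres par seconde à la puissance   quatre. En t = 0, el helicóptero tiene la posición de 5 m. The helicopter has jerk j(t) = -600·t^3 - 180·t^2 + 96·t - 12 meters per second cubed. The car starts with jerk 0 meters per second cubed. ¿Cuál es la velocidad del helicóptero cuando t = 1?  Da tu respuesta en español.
Partiendo de la sacudida j(t) = -600·t^3 - 180·t^2 + 96·t - 12, tomamos 2 antiderivadas. Tomando ∫j(t)dt y aplicando a(0) = -8, encontramos a(t) = -150·t^4 - 60·t^3 + 48·t^2 - 12·t - 8. Integrando la aceleración y usando la condición inicial v(0) = 4, obtenemos v(t) = -30·t^5 - 15·t^4 + 16·t^3 - 6·t^2 - 8·t + 4. Tenemos la velocidad v(t) = -30·t^5 - 15·t^4 + 16·t^3 - 6·t^2 - 8·t + 4. Sustituyendo t = 1: v(1) = -39.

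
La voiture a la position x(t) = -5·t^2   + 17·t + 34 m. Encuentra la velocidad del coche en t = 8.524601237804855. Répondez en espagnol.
Debemos derivar nuestra ecuación de la posición x(t) = -5·t^2 + 17·t + 34 1 vez. Derivando la posición, obtenemos la velocidad: v(t) = 17 - 10·t. Usando v(t) = 17 - 10·t y sustituyendo t = 8.524601237804855, encontramos v = -68.2460123780486.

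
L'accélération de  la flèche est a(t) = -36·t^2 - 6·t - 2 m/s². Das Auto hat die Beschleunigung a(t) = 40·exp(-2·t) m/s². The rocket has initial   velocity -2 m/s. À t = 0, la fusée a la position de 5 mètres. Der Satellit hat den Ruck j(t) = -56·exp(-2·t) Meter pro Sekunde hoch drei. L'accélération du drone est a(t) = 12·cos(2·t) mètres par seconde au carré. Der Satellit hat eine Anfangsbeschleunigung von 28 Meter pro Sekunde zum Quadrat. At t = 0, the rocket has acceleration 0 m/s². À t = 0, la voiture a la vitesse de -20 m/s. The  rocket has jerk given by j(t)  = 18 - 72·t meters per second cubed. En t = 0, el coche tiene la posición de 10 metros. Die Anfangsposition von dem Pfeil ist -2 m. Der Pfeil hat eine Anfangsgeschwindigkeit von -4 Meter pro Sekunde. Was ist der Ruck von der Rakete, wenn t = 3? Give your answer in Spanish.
De la ecuación de la sacudida j(t) = 18 - 72·t, sustituimos t = 3 para obtener j = -198.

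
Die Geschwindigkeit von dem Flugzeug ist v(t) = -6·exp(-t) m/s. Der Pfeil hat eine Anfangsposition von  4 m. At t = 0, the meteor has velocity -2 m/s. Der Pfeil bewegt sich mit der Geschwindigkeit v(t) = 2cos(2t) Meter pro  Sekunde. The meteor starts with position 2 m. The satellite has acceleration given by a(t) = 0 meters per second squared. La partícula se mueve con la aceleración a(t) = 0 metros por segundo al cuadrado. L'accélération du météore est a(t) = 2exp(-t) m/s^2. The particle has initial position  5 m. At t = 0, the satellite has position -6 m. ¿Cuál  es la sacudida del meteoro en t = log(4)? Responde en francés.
Nous devons dériver notre équation de l'accélération a(t) = 2·exp(-t) 1 fois. En dérivant l'accélération, nous obtenons le jerk: j(t) = -2·exp(-t). De l'équation du jerk j(t) = -2·exp(-t), nous substituons t = log(4) pour obtenir j = -1/2.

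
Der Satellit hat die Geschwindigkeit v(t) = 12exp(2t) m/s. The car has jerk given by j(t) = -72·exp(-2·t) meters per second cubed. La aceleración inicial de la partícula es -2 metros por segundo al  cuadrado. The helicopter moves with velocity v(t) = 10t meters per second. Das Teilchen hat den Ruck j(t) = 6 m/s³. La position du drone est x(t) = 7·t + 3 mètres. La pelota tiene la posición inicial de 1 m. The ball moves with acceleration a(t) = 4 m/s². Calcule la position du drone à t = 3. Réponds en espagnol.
De la ecuación de la posición x(t) = 7·t + 3, sustituimos t = 3 para obtener x = 24.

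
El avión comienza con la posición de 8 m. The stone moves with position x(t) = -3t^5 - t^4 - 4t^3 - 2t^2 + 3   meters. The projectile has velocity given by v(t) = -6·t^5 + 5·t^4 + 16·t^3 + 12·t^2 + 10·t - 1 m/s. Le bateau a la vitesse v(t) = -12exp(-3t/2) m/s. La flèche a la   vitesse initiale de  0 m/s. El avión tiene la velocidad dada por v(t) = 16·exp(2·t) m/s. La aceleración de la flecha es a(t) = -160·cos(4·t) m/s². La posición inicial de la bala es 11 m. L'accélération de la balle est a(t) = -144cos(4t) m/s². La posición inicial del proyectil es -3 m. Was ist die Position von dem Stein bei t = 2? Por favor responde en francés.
De l'équation de la position x(t) = -3·t^5 - t^4 - 4·t^3 - 2·t^2 + 3, nous substituons t = 2 pour obtenir x = -149.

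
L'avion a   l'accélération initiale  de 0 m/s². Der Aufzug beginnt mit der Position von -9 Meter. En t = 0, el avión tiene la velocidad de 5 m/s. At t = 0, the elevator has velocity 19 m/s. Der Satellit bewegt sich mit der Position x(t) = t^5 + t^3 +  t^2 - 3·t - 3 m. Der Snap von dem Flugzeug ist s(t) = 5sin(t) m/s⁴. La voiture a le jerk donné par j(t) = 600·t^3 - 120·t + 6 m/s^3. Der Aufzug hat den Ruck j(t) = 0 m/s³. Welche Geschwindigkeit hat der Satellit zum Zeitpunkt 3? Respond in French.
Nous devons dériver notre équation de la position x(t) = t^5 + t^3 + t^2 - 3·t - 3 1 fois. La dérivée de la position donne la vitesse: v(t) = 5·t^4 + 3·t^2 + 2·t - 3. Nous avons la vitesse v(t) = 5·t^4 + 3·t^2 + 2·t - 3. En substituant t = 3: v(3) = 435.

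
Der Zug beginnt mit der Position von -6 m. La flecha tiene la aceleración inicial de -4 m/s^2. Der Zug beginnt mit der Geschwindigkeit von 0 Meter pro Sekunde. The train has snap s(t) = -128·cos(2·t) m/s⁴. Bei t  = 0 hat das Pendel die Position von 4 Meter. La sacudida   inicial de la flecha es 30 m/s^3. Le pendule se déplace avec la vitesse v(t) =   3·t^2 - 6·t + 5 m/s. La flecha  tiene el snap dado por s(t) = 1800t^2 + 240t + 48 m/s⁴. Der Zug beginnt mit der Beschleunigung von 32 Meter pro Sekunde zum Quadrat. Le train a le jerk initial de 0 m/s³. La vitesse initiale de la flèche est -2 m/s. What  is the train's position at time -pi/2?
We need to integrate our snap equation s(t) = -128·cos(2·t) 4 times. The antiderivative of snap is jerk. Using j(0) = 0, we get j(t) = -64·sin(2·t). The antiderivative of jerk is acceleration. Using a(0) = 32, we get a(t) = 32·cos(2·t). The integral of acceleration is velocity. Using v(0) = 0, we get v(t) = 16·sin(2·t). The antiderivative of velocity is position. Using x(0) = -6, we get x(t) = 2 - 8·cos(2·t). From the given position equation x(t) = 2 - 8·cos(2·t), we substitute t = -pi/2 to get x = 10.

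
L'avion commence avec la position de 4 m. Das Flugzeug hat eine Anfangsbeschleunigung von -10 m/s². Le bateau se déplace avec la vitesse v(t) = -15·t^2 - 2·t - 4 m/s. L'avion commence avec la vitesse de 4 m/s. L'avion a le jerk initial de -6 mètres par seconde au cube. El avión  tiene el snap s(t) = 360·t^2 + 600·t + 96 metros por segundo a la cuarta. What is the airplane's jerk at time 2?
To solve this, we need to take 1 antiderivative of our snap equation s(t) = 360·t^2 + 600·t + 96. Taking ∫s(t)dt and applying j(0) = -6, we find j(t) = 120·t^3 + 300·t^2 + 96·t - 6. We have jerk j(t) = 120·t^3 + 300·t^2 + 96·t - 6. Substituting t = 2: j(2) = 2346.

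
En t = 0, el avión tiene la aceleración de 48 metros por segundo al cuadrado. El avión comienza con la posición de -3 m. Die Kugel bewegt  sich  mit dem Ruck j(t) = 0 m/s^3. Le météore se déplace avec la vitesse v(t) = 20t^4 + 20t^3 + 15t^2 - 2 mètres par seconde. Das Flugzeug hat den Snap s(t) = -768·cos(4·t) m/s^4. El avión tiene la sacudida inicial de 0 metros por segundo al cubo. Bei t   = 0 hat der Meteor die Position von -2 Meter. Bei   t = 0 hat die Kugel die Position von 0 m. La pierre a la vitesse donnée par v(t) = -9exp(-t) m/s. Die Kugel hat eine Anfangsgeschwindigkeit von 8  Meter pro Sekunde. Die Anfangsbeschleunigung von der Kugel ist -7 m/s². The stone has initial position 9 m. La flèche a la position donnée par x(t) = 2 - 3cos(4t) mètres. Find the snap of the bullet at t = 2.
We must differentiate our jerk equation j(t) = 0 1 time. Differentiating jerk, we get snap: s(t) = 0. We have snap s(t) = 0. Substituting t = 2: s(2) = 0.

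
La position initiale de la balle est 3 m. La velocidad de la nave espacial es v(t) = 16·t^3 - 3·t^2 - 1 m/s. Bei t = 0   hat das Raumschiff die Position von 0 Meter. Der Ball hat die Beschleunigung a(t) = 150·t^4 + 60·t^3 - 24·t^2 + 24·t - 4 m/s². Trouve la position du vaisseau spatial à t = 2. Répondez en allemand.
Um dies zu lösen, müssen wir 1 Integral unserer Gleichung für die Geschwindigkeit v(t) = 16·t^3 - 3·t^2 - 1 finden. Die Stammfunktion von der Geschwindigkeit, mit x(0) = 0, ergibt die Position: x(t) = 4·t^4 - t^3 - t. Wir haben die Position x(t) = 4·t^4 - t^3 - t. Durch Einsetzen von t = 2: x(2) = 54.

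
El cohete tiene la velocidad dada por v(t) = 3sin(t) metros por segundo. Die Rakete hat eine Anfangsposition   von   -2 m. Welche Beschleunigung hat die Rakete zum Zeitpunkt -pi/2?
Ausgehend von der Geschwindigkeit v(t) = 3·sin(t), nehmen wir 1 Ableitung. Die Ableitung von der Geschwindigkeit ergibt die Beschleunigung: a(t) = 3·cos(t). Mit a(t) = 3·cos(t) und Einsetzen von t = -pi/2, finden wir a = 0.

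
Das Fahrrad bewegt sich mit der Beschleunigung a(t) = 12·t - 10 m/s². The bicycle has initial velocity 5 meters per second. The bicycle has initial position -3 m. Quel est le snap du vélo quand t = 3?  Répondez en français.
Nous devons dériver notre équation de l'accélération a(t) = 12·t - 10 2 fois. En dérivant l'accélération, nous obtenons le jerk: j(t) = 12. En prenant d/dt de j(t), nous trouvons s(t) = 0. De l'équation du snap s(t) = 0, nous substituons t = 3 pour obtenir s = 0.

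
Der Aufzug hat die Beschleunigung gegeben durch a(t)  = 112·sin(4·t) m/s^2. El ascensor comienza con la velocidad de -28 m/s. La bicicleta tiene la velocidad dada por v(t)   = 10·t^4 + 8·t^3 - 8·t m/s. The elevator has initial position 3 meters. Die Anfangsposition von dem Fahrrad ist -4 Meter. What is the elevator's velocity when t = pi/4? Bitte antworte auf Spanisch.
Partiendo de la aceleración a(t) = 112·sin(4·t), tomamos 1 antiderivada. La integral de la aceleración, con v(0) = -28, da la velocidad: v(t) = -28·cos(4·t). De la ecuación de la velocidad v(t) = -28·cos(4·t), sustituimos t = pi/4 para obtener v = 28.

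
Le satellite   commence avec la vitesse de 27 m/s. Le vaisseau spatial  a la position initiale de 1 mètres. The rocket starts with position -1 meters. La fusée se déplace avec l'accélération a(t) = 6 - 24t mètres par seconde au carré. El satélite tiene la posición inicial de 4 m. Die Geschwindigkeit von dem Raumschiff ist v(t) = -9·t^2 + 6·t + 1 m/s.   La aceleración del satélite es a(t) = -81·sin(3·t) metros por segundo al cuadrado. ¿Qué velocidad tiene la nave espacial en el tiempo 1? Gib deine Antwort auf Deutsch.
Wir haben die Geschwindigkeit v(t) = -9·t^2 + 6·t + 1. Durch Einsetzen von t = 1: v(1) = -2.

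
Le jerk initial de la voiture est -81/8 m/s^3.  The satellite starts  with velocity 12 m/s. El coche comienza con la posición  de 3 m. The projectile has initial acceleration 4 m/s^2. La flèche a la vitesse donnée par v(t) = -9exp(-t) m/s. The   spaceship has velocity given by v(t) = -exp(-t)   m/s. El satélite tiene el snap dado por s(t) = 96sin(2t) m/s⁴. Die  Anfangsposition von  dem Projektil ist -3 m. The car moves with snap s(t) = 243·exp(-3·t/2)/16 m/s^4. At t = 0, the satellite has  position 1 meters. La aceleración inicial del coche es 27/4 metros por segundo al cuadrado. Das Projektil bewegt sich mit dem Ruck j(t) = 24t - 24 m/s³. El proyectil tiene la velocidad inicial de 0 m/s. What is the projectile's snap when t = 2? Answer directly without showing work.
At t = 2, s = 24.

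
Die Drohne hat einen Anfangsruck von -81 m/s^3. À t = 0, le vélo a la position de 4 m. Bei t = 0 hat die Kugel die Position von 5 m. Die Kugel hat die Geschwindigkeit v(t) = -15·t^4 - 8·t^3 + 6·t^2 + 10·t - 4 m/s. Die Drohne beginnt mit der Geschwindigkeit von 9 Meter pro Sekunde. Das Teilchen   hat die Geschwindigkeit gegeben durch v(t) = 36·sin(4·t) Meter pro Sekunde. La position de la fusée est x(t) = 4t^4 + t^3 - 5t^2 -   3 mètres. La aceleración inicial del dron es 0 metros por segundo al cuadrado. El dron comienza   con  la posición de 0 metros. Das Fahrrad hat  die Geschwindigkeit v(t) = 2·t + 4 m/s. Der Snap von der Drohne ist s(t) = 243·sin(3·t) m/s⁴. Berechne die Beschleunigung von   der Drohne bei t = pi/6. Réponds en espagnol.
Partiendo del snap s(t) = 243·sin(3·t), tomamos 2 integrales. Tomando ∫s(t)dt y aplicando j(0) = -81, encontramos j(t) = -81·cos(3·t). Integrando la sacudida y usando la condición inicial a(0) = 0, obtenemos a(t) = -27·sin(3·t). Usando a(t) = -27·sin(3·t) y sustituyendo t = pi/6, encontramos a = -27.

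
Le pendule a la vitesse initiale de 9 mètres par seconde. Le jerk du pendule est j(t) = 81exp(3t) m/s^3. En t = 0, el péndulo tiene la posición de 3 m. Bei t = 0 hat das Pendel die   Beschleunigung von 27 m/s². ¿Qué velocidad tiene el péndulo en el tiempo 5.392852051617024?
Necesitamos integrar nuestra ecuación de la sacudida j(t) = 81·exp(3·t) 2 veces. La antiderivada de la sacudida, con a(0) = 27, da la aceleración: a(t) = 27·exp(3·t). Tomando ∫a(t)dt y aplicando v(0) = 9, encontramos v(t) = 9·exp(3·t). De la ecuación de la velocidad v(t) = 9·exp(3·t), sustituimos t = 5.392852051617024 para obtener v = 95609307.5112925.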